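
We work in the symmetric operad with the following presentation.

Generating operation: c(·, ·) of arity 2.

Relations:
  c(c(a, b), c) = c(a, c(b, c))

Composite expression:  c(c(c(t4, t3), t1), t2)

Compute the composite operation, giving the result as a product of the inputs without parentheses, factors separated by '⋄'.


t4 ⋄ t3 ⋄ t1 ⋄ t2

Key point: c is associative — brackets drop, the t-order remains.
c(t4, t3) unparenthesizes to t4 ⋄ t3
c(c(t4, t3), t1) unparenthesizes to t4 ⋄ t3 ⋄ t1
c(c(c(t4, t3), t1), t2) unparenthesizes to t4 ⋄ t3 ⋄ t1 ⋄ t2


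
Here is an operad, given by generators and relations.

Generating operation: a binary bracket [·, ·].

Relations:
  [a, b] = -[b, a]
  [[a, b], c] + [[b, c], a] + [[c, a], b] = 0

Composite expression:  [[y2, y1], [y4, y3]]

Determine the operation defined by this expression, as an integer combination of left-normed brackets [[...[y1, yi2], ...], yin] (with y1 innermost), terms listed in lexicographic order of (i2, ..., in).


Skip Jacobi rewriting: expand, keep y1-initial words, read off terms.
Composite bracket: [[y2, y1], [y4, y3]]
Expanding via [a, b] = ab - ba: 8 signed words (2^3 = 8).
Only words starting with y1 matter:
  y1y2y3y4 appears with sign +1, giving the term +[[[y1, y2], y3], y4]
  y1y2y4y3 appears with sign -1, giving the term -[[[y1, y2], y4], y3]

[[[y1, y2], y3], y4] - [[[y1, y2], y4], y3]


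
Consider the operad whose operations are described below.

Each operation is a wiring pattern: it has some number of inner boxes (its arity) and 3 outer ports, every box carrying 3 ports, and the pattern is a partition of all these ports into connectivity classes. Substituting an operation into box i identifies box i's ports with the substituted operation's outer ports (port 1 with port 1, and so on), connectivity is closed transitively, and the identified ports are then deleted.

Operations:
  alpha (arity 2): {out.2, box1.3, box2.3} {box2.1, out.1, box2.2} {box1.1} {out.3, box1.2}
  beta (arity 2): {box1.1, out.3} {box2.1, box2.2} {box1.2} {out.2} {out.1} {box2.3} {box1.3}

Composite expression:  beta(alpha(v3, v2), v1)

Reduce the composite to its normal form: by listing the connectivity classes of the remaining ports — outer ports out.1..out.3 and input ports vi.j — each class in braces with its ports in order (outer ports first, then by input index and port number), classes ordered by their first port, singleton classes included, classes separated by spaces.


Treat the ports identified at beta as solder joints: merge, then drop.
stage alpha: inputs (v3, v2), connectivity {out.1, v2.1, v2.2} {out.2, v2.3, v3.3} {out.3, v3.2} {v3.1}, out.j its boundary
stage beta: inputs (v3, v2, v1), connectivity {out.1} {out.2} {out.3, v2.1, v2.2} {v1.1, v1.2} {v1.3} {v2.3, v3.3} {v3.1} {v3.2}, out.j its boundary

{out.1} {out.2} {out.3, v2.1, v2.2} {v1.1, v1.2} {v1.3} {v2.3, v3.3} {v3.1} {v3.2}


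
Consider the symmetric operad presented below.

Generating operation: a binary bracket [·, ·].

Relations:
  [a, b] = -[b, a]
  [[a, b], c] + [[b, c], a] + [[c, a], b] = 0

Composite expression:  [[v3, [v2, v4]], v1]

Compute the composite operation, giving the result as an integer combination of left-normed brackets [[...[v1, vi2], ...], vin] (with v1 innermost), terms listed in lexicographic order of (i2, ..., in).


[[[v1, v2], v4], v3] - [[[v1, v3], v2], v4] + [[[v1, v3], v4], v2] - [[[v1, v4], v2], v3]

In the tensor algebra, words opening v1 carry the v1-anchored form.
Composite bracket: [[v3, [v2, v4]], v1]
The bracket unfolds into 8 signed words via [a, b] = ab - ba (2^3 = 8).
Keep just the words that open with v1:
  sign of v1v2v4v3 is +1, so it contributes +[[[v1, v2], v4], v3]
  sign of v1v3v2v4 is -1, so it contributes -[[[v1, v3], v2], v4]
  sign of v1v3v4v2 is +1, so it contributes +[[[v1, v3], v4], v2]
  sign of v1v4v2v3 is -1, so it contributes -[[[v1, v4], v2], v3]


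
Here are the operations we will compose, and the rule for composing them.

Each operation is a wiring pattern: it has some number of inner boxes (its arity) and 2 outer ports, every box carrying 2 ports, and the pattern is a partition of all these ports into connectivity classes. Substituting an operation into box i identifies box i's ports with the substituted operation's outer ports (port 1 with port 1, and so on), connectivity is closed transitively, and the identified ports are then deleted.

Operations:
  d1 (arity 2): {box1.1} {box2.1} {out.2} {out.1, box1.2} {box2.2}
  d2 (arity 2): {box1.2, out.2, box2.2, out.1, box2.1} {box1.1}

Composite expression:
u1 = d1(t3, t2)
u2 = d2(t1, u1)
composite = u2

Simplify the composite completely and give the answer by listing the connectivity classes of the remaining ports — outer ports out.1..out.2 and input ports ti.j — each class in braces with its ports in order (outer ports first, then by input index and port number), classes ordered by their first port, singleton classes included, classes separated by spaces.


{out.1, out.2, t1.2, t3.2} {t1.1} {t2.1} {t2.2} {t3.1}

Two ports join when wires chain via d2-identified ports.
after d1, the pattern on (t3, t2) reads {out.1, t3.2} {out.2} {t2.1} {t2.2} {t3.1} (out.j = its outer ports)
after d2, the pattern on (t1, t3, t2) reads {out.1, out.2, t1.2, t3.2} {t1.1} {t2.1} {t2.2} {t3.1} (out.j = its outer ports)


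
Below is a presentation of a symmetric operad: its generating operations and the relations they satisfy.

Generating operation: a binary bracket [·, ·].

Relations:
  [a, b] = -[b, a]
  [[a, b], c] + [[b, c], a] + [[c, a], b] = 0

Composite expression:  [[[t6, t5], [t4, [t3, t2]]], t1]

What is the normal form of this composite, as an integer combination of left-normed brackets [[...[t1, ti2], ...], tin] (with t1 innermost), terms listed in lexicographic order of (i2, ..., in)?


-[[[[[t1, t2], t3], t4], t5], t6] + [[[[[t1, t2], t3], t4], t6], t5] + [[[[[t1, t3], t2], t4], t5], t6] - [[[[[t1, t3], t2], t4], t6], t5] + [[[[[t1, t4], t2], t3], t5], t6] - [[[[[t1, t4], t2], t3], t6], t5] - [[[[[t1, t4], t3], t2], t5], t6] + [[[[[t1, t4], t3], t2], t6], t5] + [[[[[t1, t5], t6], t2], t3], t4] - [[[[[t1, t5], t6], t3], t2], t4] - [[[[[t1, t5], t6], t4], t2], t3] + [[[[[t1, t5], t6], t4], t3], t2] - [[[[[t1, t6], t5], t2], t3], t4] + [[[[[t1, t6], t5], t3], t2], t4] + [[[[[t1, t6], t5], t4], t2], t3] - [[[[[t1, t6], t5], t4], t3], t2]

Antisymmetry and Jacobi reduce to t1-anchored left-normed brackets.
Composite bracket: [[[t6, t5], [t4, [t3, t2]]], t1]
Applying ab - ba throughout gives 32 signed words (2^5 = 32).
Keep just the words that open with t1:
  sign of t1t2t3t4t5t6 is -1, so it contributes -[[[[[t1, t2], t3], t4], t5], t6]
  sign of t1t2t3t4t6t5 is +1, so it contributes +[[[[[t1, t2], t3], t4], t6], t5]
  sign of t1t3t2t4t5t6 is +1, so it contributes +[[[[[t1, t3], t2], t4], t5], t6]
  sign of t1t3t2t4t6t5 is -1, so it contributes -[[[[[t1, t3], t2], t4], t6], t5]
  sign of t1t4t2t3t5t6 is +1, so it contributes +[[[[[t1, t4], t2], t3], t5], t6]
  sign of t1t4t2t3t6t5 is -1, so it contributes -[[[[[t1, t4], t2], t3], t6], t5]
  sign of t1t4t3t2t5t6 is -1, so it contributes -[[[[[t1, t4], t3], t2], t5], t6]
  sign of t1t4t3t2t6t5 is +1, so it contributes +[[[[[t1, t4], t3], t2], t6], t5]
  sign of t1t5t6t2t3t4 is +1, so it contributes +[[[[[t1, t5], t6], t2], t3], t4]
  sign of t1t5t6t3t2t4 is -1, so it contributes -[[[[[t1, t5], t6], t3], t2], t4]
  sign of t1t5t6t4t2t3 is -1, so it contributes -[[[[[t1, t5], t6], t4], t2], t3]
  sign of t1t5t6t4t3t2 is +1, so it contributes +[[[[[t1, t5], t6], t4], t3], t2]
  sign of t1t6t5t2t3t4 is -1, so it contributes -[[[[[t1, t6], t5], t2], t3], t4]
  sign of t1t6t5t3t2t4 is +1, so it contributes +[[[[[t1, t6], t5], t3], t2], t4]
  sign of t1t6t5t4t2t3 is +1, so it contributes +[[[[[t1, t6], t5], t4], t2], t3]
  sign of t1t6t5t4t3t2 is -1, so it contributes -[[[[[t1, t6], t5], t4], t3], t2]


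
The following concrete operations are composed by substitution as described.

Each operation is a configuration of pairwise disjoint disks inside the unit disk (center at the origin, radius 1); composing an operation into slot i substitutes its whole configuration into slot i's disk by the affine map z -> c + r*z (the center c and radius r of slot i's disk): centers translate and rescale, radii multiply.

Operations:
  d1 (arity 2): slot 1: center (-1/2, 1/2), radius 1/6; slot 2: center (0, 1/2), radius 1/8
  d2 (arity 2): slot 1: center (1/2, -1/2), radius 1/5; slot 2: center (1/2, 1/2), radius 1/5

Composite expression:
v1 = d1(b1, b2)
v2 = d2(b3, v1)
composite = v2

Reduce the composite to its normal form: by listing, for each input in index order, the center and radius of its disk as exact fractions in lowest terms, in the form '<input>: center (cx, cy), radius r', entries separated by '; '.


b1: center (2/5, 3/5), radius 1/30; b2: center (1/2, 3/5), radius 1/40; b3: center (1/2, -1/2), radius 1/5

Affine substitution under d2: radii multiply and b-centers shift.
input b3: composing its 1 substitution step yields center (1/2, -1/2), radius 1/5
input b1: composing its 2 substitution steps yields center (2/5, 3/5), radius 1/30
input b2: composing its 2 substitution steps yields center (1/2, 3/5), radius 1/40


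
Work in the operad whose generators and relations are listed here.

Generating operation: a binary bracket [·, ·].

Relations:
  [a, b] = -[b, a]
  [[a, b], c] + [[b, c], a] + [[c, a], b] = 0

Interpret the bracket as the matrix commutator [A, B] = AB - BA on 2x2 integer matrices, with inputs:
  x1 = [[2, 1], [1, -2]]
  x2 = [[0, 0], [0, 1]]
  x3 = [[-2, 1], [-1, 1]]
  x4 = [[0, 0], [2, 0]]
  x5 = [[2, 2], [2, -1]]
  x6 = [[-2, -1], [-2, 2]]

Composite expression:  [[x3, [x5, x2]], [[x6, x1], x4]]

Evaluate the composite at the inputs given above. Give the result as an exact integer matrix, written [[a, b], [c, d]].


[[24, 0], [0, -24]]

[x5, x2] = [[0, 2], [-2, 0]]
[x3, [x5, x2]] = [[0, -6], [-6, 0]]
[x6, x1] = [[1, 0], [-4, -1]]
[[x6, x1], x4] = [[0, 0], [-4, 0]]
[[x3, [x5, x2]], [[x6, x1], x4]] = [[24, 0], [0, -24]]


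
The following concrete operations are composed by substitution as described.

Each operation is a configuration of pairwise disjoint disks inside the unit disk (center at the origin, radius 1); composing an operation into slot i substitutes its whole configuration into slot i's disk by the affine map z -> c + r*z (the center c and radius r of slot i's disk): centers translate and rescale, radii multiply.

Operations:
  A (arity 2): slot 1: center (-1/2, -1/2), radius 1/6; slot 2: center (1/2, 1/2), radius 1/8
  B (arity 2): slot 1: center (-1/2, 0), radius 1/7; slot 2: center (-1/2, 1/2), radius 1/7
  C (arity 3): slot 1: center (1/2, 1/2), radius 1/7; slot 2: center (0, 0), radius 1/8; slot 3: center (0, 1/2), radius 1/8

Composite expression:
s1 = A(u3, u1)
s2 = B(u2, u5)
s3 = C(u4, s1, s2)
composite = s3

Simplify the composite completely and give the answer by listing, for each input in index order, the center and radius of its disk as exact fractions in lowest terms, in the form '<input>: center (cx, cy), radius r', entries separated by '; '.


Follow each u-input down from C: c' goes to c + r*c', radius to r*r'.
input u4: applying the 1 nested substitution gives center (1/2, 1/2), radius 1/7
input u3: applying the 2 nested substitutions gives center (-1/16, -1/16), radius 1/48
input u1: applying the 2 nested substitutions gives center (1/16, 1/16), radius 1/64
input u2: applying the 2 nested substitutions gives center (-1/16, 1/2), radius 1/56
input u5: applying the 2 nested substitutions gives center (-1/16, 9/16), radius 1/56

u1: center (1/16, 1/16), radius 1/64; u2: center (-1/16, 1/2), radius 1/56; u3: center (-1/16, -1/16), radius 1/48; u4: center (1/2, 1/2), radius 1/7; u5: center (-1/16, 9/16), radius 1/56


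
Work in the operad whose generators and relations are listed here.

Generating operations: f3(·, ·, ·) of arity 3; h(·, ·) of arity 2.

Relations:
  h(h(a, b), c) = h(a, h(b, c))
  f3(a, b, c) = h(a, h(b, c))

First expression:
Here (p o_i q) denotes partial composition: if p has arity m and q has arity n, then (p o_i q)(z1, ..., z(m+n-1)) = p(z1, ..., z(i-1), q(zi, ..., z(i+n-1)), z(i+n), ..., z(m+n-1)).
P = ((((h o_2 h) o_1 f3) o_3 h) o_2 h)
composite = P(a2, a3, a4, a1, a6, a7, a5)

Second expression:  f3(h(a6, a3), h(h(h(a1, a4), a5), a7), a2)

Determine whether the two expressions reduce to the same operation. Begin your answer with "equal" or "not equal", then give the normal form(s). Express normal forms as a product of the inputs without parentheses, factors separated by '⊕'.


In normal form, the first expression is a2 ⊕ a3 ⊕ a4 ⊕ a1 ⊕ a6 ⊕ a7 ⊕ a5
In normal form, the second expression is a6 ⊕ a3 ⊕ a1 ⊕ a4 ⊕ a5 ⊕ a7 ⊕ a2
No match — not equal.

not equal — first a2 ⊕ a3 ⊕ a4 ⊕ a1 ⊕ a6 ⊕ a7 ⊕ a5, second a6 ⊕ a3 ⊕ a1 ⊕ a4 ⊕ a5 ⊕ a7 ⊕ a2


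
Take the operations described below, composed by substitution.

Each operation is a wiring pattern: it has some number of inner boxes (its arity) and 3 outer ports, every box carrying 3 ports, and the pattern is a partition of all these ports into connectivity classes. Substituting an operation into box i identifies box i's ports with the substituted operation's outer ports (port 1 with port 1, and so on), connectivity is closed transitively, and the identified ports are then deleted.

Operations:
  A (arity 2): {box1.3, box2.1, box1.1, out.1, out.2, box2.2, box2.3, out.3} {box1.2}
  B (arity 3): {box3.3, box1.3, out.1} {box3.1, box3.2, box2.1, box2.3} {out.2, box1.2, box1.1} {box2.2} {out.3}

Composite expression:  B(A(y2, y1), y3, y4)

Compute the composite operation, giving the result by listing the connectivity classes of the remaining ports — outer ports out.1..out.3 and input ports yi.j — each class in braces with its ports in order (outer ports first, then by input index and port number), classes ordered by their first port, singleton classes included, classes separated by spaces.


{out.1, out.2, y1.1, y1.2, y1.3, y2.1, y2.3, y4.3} {out.3} {y2.2} {y3.1, y3.3, y4.1, y4.2} {y3.2}

Treat the ports identified at B as solder joints: merge, then drop.
A over (y2, y1) gives {out.1, out.2, out.3, y1.1, y1.2, y1.3, y2.1, y2.3} {y2.2}, out.j being that stage's outer ports
B over (y2, y1, y3, y4) gives {out.1, out.2, y1.1, y1.2, y1.3, y2.1, y2.3, y4.3} {out.3} {y2.2} {y3.1, y3.3, y4.1, y4.2} {y3.2}, out.j being that stage's outer ports


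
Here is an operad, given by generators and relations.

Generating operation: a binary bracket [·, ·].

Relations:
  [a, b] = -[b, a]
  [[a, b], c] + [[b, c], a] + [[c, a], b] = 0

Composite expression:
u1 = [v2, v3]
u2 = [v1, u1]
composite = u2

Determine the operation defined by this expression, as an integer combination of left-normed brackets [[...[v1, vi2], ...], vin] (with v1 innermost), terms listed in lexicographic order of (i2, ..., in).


[[v1, v2], v3] - [[v1, v3], v2]

In the tensor algebra, words opening v1 carry the v1-anchored form.
Composite bracket: [v1, [v2, v3]]
Each bracket splits as ab - ba, giving 4 signed words (2^2 = 4).
Keep just the words that open with v1:
  sign of v1v2v3 is +1, so it contributes +[[v1, v2], v3]
  sign of v1v3v2 is -1, so it contributes -[[v1, v3], v2]


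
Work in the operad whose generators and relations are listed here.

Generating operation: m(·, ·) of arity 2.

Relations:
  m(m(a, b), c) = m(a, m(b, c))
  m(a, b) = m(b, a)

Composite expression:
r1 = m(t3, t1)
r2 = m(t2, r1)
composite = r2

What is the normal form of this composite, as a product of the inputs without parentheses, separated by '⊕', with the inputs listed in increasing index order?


t1 ⊕ t2 ⊕ t3


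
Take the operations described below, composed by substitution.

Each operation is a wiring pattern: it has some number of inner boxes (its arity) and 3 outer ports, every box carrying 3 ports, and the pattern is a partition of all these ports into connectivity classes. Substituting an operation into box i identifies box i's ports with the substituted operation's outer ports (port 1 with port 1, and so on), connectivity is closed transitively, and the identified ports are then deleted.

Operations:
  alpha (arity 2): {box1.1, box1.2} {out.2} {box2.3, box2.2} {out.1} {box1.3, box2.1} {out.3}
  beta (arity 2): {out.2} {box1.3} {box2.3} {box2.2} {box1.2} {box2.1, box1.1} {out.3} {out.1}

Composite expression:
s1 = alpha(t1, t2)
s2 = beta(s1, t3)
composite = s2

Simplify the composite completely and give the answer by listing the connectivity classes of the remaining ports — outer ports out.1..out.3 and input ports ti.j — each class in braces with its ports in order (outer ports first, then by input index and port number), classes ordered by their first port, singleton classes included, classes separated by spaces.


{out.1} {out.2} {out.3} {t1.1, t1.2} {t1.3, t2.1} {t2.2, t2.3} {t3.1} {t3.2} {t3.3}


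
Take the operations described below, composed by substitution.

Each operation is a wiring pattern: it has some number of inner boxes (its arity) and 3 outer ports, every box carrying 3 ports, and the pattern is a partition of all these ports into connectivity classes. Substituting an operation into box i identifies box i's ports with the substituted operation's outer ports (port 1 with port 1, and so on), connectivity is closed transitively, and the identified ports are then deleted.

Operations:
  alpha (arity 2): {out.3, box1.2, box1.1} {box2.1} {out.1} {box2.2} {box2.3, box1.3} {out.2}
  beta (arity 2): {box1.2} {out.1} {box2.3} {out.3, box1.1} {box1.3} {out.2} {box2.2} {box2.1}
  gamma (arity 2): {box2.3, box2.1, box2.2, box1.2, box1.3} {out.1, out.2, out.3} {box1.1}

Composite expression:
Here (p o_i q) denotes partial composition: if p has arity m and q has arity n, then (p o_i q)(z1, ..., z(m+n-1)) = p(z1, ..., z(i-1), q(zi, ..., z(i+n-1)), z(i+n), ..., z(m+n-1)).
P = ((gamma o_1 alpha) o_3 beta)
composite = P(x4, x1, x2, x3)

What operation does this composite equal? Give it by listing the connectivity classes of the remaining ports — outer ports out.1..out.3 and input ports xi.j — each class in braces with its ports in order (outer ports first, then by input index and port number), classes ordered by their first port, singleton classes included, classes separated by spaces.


{out.1, out.2, out.3} {x1.1} {x1.2} {x1.3, x4.3} {x2.1, x4.1, x4.2} {x2.2} {x2.3} {x3.1} {x3.2} {x3.3}

Substituting into gamma glues patterns; closure does the rest.
alpha over (x4, x1) gives {out.1} {out.2} {out.3, x4.1, x4.2} {x1.1} {x1.2} {x1.3, x4.3}, out.j being that stage's outer ports
beta over (x2, x3) gives {out.1} {out.2} {out.3, x2.1} {x2.2} {x2.3} {x3.1} {x3.2} {x3.3}, out.j being that stage's outer ports
gamma over (x4, x1, x2, x3) gives {out.1, out.2, out.3} {x1.1} {x1.2} {x1.3, x4.3} {x2.1, x4.1, x4.2} {x2.2} {x2.3} {x3.1} {x3.2} {x3.3}, out.j being that stage's outer ports


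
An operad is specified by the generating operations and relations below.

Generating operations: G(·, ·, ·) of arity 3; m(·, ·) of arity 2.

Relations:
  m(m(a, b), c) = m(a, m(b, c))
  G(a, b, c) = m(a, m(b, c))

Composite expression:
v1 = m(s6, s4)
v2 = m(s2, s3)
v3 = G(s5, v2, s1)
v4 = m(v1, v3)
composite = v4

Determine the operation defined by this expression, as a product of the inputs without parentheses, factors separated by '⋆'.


s6 ⋆ s4 ⋆ s5 ⋆ s2 ⋆ s3 ⋆ s1

Associativity of m dissolves the nesting; only the s-input order survives.
m(s6, s4) flattens to s6 ⋆ s4
m(s2, s3) flattens to s2 ⋆ s3
G(s5, m(s2, s3), s1) flattens to s5 ⋆ s2 ⋆ s3 ⋆ s1
m(m(s6, s4), G(s5, m(s2, s3), s1)) flattens to s6 ⋆ s4 ⋆ s5 ⋆ s2 ⋆ s3 ⋆ s1


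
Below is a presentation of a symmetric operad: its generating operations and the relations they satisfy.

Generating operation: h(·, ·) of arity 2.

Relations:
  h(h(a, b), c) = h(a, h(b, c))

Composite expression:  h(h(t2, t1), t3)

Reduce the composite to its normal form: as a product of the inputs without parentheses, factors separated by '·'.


Under associativity of h, the answer is the t's in reading order.
h(t2, t1) collapses to t2 · t1
h(h(t2, t1), t3) collapses to t2 · t1 · t3

t2 · t1 · t3


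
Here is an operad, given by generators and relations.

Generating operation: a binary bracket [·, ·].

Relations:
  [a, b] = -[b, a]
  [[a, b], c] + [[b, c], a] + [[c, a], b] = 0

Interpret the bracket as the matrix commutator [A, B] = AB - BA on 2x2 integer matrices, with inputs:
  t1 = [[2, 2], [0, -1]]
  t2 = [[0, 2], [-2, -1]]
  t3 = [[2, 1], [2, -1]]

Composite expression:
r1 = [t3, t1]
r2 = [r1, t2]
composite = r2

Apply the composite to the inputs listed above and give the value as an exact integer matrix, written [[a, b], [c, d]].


[[-18, -19], [-10, 18]]


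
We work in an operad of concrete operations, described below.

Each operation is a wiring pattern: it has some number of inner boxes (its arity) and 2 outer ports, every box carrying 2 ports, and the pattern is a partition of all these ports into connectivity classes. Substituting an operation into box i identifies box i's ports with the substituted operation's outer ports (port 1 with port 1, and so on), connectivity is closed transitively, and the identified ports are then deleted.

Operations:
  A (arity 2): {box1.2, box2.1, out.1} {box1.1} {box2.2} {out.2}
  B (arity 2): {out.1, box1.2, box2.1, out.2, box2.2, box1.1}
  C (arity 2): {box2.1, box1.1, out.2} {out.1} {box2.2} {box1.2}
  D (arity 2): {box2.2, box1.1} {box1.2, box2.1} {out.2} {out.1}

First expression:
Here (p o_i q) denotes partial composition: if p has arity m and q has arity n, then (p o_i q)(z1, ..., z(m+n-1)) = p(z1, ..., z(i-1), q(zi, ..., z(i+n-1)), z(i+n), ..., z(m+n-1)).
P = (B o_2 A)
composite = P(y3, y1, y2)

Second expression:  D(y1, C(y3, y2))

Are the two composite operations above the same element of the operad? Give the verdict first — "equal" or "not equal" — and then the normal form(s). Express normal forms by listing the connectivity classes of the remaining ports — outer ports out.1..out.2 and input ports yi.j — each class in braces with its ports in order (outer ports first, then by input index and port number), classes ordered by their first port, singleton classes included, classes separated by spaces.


not equal; the first gives {out.1, out.2, y1.2, y2.1, y3.1, y3.2} {y1.1} {y2.2} and the second {out.1} {out.2} {y1.1, y2.1, y3.1} {y1.2} {y2.2} {y3.2}

The first expression, normalized: {out.1, out.2, y1.2, y2.1, y3.1, y3.2} {y1.1} {y2.2}
The second expression, normalized: {out.1} {out.2} {y1.1, y2.1, y3.1} {y1.2} {y2.2} {y3.2}
No match — not equal.


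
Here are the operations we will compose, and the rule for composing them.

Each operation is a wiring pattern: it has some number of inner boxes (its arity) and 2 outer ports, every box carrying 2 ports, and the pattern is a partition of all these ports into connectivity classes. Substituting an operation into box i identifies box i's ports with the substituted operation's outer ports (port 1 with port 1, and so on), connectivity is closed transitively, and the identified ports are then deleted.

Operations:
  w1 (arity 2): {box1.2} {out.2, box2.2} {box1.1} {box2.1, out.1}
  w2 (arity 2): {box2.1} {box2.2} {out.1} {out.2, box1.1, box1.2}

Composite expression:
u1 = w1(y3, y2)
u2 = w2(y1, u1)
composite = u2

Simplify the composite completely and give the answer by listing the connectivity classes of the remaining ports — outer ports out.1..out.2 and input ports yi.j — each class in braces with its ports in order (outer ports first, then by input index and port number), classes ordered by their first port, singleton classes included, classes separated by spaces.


{out.1} {out.2, y1.1, y1.2} {y2.1} {y2.2} {y3.1} {y3.2}

Substituting into w2 glues patterns; closure does the rest.
the subtree at w1 composes to {out.1, y2.1} {out.2, y2.2} {y3.1} {y3.2} on (y3, y2); out.j = own outer ports
the subtree at w2 composes to {out.1} {out.2, y1.1, y1.2} {y2.1} {y2.2} {y3.1} {y3.2} on (y1, y3, y2); out.j = own outer ports


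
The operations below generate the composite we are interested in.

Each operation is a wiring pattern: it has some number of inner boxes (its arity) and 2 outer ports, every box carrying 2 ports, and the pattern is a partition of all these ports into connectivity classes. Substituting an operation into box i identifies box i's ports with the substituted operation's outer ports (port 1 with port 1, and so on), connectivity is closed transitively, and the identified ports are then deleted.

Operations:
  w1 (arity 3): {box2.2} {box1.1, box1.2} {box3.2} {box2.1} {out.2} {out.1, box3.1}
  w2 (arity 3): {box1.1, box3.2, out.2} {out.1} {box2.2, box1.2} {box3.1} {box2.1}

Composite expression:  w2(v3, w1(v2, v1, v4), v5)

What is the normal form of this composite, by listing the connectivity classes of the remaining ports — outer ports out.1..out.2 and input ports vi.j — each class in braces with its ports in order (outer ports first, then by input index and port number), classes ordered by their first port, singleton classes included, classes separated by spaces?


{out.1} {out.2, v3.1, v5.2} {v1.1} {v1.2} {v2.1, v2.2} {v3.2} {v4.1} {v4.2} {v5.1}

Substituting into w2 glues patterns; closure does the rest.
after w1, the pattern on (v2, v1, v4) reads {out.1, v4.1} {out.2} {v1.1} {v1.2} {v2.1, v2.2} {v4.2} (out.j = its outer ports)
after w2, the pattern on (v3, v2, v1, v4, v5) reads {out.1} {out.2, v3.1, v5.2} {v1.1} {v1.2} {v2.1, v2.2} {v3.2} {v4.1} {v4.2} {v5.1} (out.j = its outer ports)


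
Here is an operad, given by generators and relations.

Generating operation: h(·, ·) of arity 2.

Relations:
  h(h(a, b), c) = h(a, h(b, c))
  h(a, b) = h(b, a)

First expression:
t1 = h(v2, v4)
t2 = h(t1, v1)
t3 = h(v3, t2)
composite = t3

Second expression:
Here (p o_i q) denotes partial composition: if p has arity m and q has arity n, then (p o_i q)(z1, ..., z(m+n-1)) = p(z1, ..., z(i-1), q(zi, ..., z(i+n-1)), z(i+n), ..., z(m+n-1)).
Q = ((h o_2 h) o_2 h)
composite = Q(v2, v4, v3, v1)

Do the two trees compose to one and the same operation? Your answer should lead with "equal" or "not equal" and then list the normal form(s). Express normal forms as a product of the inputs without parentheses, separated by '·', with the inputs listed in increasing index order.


equal — both sides give v1 · v2 · v3 · v4

The first composite normalizes to v1 · v2 · v3 · v4
The second composite normalizes to v1 · v2 · v3 · v4
The forms coincide; equal.


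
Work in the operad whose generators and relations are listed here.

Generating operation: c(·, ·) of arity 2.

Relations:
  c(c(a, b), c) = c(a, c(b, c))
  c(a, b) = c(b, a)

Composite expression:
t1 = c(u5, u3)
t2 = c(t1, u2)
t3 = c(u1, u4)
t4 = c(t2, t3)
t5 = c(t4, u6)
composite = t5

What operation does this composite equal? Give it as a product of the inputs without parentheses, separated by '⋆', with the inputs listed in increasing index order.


u1 ⋆ u2 ⋆ u3 ⋆ u4 ⋆ u5 ⋆ u6

Shape and order are irrelevant to c; the u-input set decides.
c(u5, u3) spells out as u5 ⋆ u3
c(c(u5, u3), u2) spells out as u5 ⋆ u3 ⋆ u2
c(u1, u4) spells out as u1 ⋆ u4
c(c(c(u5, u3), u2), c(u1, u4)) spells out as u5 ⋆ u3 ⋆ u2 ⋆ u1 ⋆ u4
c(c(c(c(u5, u3), u2), c(u1, u4)), u6) spells out as u5 ⋆ u3 ⋆ u2 ⋆ u1 ⋆ u4 ⋆ u6
the factors in increasing index order: u1 ⋆ u2 ⋆ u3 ⋆ u4 ⋆ u5 ⋆ u6


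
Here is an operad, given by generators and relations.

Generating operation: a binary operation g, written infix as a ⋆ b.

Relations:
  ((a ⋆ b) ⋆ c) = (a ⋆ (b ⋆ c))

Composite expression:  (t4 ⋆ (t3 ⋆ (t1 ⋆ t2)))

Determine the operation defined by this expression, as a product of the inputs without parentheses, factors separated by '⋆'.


t4 ⋆ t3 ⋆ t1 ⋆ t2


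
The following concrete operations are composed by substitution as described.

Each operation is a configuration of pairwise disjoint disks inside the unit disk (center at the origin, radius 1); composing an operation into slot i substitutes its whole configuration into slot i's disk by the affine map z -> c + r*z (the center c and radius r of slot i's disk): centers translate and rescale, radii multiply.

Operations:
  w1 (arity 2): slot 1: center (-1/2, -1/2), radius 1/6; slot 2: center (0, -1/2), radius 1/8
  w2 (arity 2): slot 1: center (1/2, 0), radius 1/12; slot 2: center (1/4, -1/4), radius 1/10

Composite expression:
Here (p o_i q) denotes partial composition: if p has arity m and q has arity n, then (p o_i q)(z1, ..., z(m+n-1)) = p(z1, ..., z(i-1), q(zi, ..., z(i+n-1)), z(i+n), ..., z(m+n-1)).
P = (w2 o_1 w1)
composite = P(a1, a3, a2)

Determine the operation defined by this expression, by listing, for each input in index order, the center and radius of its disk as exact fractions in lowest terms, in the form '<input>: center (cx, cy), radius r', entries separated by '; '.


a1: center (11/24, -1/24), radius 1/72; a2: center (1/4, -1/4), radius 1/10; a3: center (1/2, -1/24), radius 1/96

Nesting under w2 composes maps z -> c + r*z down each a-path.
input a1: composing its 2 substitution steps yields center (11/24, -1/24), radius 1/72
input a3: composing its 2 substitution steps yields center (1/2, -1/24), radius 1/96
input a2: composing its 1 substitution step yields center (1/4, -1/4), radius 1/10


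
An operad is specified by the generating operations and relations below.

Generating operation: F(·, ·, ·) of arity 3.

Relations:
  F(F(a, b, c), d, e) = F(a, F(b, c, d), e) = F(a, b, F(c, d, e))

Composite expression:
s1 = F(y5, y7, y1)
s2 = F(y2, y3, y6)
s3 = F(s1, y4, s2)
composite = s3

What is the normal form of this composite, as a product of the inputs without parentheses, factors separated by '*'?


The F-tree's shape is irrelevant; the y-reading-order decides.
F(y5, y7, y1) unparenthesizes to y5 * y7 * y1
F(y2, y3, y6) unparenthesizes to y2 * y3 * y6
F(F(y5, y7, y1), y4, F(y2, y3, y6)) unparenthesizes to y5 * y7 * y1 * y4 * y2 * y3 * y6

y5 * y7 * y1 * y4 * y2 * y3 * y6


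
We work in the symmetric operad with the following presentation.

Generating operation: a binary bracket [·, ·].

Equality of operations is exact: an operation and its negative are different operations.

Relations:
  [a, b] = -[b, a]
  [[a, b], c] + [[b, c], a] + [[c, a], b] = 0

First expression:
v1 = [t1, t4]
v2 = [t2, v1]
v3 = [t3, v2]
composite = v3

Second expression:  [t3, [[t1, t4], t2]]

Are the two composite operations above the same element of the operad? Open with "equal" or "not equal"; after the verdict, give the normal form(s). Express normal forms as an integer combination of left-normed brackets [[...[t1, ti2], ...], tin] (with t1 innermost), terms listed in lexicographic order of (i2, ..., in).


In normal form, the first expression is [[[t1, t4], t2], t3]
In normal form, the second expression is -[[[t1, t4], t2], t3]
Distinct normal forms: not equal.

not equal; the first gives [[[t1, t4], t2], t3] and the second -[[[t1, t4], t2], t3]


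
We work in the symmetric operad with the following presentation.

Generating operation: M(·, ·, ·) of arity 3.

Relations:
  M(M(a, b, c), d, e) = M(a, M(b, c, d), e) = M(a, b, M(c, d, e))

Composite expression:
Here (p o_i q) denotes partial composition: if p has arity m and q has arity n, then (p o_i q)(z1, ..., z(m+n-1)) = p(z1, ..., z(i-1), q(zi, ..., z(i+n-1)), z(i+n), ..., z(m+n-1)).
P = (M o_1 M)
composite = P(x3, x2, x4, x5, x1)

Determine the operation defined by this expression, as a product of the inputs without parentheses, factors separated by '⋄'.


x3 ⋄ x2 ⋄ x4 ⋄ x5 ⋄ x1


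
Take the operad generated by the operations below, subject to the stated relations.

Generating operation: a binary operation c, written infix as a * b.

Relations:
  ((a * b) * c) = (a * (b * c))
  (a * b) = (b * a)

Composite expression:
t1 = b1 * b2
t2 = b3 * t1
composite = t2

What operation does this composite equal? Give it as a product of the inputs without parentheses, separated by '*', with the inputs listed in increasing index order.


b1 * b2 * b3

Both nesting and order wash out for c; what remains is which b's occur.
(b1 * b2) flattens to b1 * b2
(b3 * (b1 * b2)) flattens to b3 * b1 * b2
commutativity sorts the factors: b1 * b2 * b3


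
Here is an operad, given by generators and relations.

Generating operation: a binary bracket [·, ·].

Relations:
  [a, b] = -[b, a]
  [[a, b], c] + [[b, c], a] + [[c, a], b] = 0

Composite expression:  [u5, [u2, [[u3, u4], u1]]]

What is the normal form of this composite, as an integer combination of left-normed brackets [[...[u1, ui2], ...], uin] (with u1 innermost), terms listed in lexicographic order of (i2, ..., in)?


-[[[[u1, u3], u4], u2], u5] + [[[[u1, u4], u3], u2], u5]


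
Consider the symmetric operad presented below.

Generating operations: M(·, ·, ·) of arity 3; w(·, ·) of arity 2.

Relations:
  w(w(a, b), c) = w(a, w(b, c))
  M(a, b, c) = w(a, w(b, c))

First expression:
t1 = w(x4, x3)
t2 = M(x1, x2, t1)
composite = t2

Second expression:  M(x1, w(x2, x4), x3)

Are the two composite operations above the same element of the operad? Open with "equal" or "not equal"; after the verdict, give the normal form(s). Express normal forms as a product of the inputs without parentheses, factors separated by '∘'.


equal — both sides give x1 ∘ x2 ∘ x4 ∘ x3

The first expression, normalized: x1 ∘ x2 ∘ x4 ∘ x3
The second expression, normalized: x1 ∘ x2 ∘ x4 ∘ x3
One common form — equal.


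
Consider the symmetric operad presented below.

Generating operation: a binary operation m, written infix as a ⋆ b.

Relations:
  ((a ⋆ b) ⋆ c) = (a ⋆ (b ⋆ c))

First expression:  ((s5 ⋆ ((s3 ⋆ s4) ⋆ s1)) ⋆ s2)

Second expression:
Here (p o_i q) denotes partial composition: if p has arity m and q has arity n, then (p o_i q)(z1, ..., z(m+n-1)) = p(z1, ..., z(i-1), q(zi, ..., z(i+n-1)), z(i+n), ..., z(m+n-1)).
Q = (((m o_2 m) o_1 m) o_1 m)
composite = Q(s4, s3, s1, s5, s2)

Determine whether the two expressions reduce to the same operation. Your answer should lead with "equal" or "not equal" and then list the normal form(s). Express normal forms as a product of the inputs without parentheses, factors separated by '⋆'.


The first expression reduces to s5 ⋆ s3 ⋆ s4 ⋆ s1 ⋆ s2
The second expression reduces to s4 ⋆ s3 ⋆ s1 ⋆ s5 ⋆ s2
They disagree, so not equal.

not equal: they reduce to s5 ⋆ s3 ⋆ s4 ⋆ s1 ⋆ s2 and s4 ⋆ s3 ⋆ s1 ⋆ s5 ⋆ s2


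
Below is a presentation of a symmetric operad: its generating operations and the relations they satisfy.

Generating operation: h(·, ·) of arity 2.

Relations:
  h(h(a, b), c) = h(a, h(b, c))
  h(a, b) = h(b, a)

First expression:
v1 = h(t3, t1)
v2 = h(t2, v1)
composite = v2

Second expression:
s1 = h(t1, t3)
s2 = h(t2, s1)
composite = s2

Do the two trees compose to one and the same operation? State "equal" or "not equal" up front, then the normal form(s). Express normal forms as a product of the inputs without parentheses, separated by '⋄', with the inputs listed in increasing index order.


equal — both sides give t1 ⋄ t2 ⋄ t3


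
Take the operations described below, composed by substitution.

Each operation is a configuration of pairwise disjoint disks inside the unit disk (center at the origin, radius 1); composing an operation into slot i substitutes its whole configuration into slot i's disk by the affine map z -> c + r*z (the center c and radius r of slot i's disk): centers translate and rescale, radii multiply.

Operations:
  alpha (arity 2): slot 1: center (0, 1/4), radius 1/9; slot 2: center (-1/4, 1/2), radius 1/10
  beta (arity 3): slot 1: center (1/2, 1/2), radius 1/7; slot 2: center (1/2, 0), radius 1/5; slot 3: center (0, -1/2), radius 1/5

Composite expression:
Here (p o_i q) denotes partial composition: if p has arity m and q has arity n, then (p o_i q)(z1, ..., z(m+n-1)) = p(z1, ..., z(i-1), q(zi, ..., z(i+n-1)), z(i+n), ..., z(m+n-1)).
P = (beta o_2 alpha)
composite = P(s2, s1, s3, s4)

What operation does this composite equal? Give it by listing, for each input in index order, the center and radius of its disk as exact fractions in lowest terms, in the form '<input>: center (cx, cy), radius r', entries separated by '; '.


s1: center (1/2, 1/20), radius 1/45; s2: center (1/2, 1/2), radius 1/7; s3: center (9/20, 1/10), radius 1/50; s4: center (0, -1/2), radius 1/5

Below beta, radii multiply path by path; the s-disk centers shift.
s2: after 1 affine step, its disk has center (1/2, 1/2), radius 1/7
s1: after 2 affine steps, its disk has center (1/2, 1/20), radius 1/45
s3: after 2 affine steps, its disk has center (9/20, 1/10), radius 1/50
s4: after 1 affine step, its disk has center (0, -1/2), radius 1/5


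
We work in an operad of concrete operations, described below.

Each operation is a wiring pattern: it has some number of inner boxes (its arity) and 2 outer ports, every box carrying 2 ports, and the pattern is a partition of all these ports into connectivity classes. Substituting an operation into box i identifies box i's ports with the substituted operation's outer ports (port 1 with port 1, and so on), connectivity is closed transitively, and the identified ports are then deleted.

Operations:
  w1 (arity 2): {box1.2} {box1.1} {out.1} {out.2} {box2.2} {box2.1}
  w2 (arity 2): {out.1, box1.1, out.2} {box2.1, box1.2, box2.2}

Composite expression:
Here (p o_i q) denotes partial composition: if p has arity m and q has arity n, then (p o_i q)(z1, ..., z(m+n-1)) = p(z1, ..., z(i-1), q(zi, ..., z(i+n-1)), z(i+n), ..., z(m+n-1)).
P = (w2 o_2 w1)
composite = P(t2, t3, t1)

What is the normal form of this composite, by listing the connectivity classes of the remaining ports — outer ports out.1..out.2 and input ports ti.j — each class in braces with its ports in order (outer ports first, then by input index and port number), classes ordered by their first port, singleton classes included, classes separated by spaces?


Treat the ports identified at w2 as solder joints: merge, then drop.
the subtree at w1 composes to {out.1} {out.2} {t1.1} {t1.2} {t3.1} {t3.2} on (t3, t1); out.j = own outer ports
the subtree at w2 composes to {out.1, out.2, t2.1} {t1.1} {t1.2} {t2.2} {t3.1} {t3.2} on (t2, t3, t1); out.j = own outer ports

{out.1, out.2, t2.1} {t1.1} {t1.2} {t2.2} {t3.1} {t3.2}


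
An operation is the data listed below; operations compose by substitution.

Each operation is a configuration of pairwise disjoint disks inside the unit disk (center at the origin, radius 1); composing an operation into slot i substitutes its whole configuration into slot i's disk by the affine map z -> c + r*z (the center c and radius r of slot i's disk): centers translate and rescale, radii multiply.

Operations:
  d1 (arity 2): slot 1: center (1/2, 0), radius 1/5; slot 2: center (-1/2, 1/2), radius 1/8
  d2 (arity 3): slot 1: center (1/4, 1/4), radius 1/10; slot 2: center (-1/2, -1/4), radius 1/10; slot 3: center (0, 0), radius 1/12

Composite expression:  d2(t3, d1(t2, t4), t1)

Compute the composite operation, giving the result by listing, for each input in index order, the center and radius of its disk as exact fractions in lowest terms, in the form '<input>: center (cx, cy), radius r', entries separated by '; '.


t1: center (0, 0), radius 1/12; t2: center (-9/20, -1/4), radius 1/50; t3: center (1/4, 1/4), radius 1/10; t4: center (-11/20, -1/5), radius 1/80

Follow each t-input down from d2: c' goes to c + r*c', radius to r*r'.
input t3: composing its 1 substitution step yields center (1/4, 1/4), radius 1/10
input t2: composing its 2 substitution steps yields center (-9/20, -1/4), radius 1/50
input t4: composing its 2 substitution steps yields center (-11/20, -1/5), radius 1/80
input t1: composing its 1 substitution step yields center (0, 0), radius 1/12


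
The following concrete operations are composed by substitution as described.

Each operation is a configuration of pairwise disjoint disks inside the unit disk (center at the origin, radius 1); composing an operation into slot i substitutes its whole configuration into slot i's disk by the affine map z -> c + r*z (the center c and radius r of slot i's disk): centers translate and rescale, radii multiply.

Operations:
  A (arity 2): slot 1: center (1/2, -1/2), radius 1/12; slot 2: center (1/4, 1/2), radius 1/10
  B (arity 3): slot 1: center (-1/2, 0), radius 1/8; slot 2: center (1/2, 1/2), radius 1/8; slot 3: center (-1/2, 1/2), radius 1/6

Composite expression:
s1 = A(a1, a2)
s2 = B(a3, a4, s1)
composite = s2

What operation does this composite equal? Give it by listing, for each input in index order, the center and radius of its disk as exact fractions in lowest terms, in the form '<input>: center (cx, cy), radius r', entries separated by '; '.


a1: center (-5/12, 5/12), radius 1/72; a2: center (-11/24, 7/12), radius 1/60; a3: center (-1/2, 0), radius 1/8; a4: center (1/2, 1/2), radius 1/8

Only the slot chain above each a matters under B; compose those maps.
a3: after 1 affine step, its disk has center (-1/2, 0), radius 1/8
a4: after 1 affine step, its disk has center (1/2, 1/2), radius 1/8
a1: after 2 affine steps, its disk has center (-5/12, 5/12), radius 1/72
a2: after 2 affine steps, its disk has center (-11/24, 7/12), radius 1/60
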